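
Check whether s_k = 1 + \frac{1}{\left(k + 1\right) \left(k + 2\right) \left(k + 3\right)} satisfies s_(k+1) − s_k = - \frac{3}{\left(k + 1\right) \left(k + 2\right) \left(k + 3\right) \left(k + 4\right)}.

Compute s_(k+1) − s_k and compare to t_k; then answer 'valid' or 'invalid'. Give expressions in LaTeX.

Valid — Δs_k = t_k.

s_(k+1) = 1 + 1/((k + 2)*(k + 3)*(k + 4))
s_(k+1) − s_k = -3/((k + 1)*(k + 2)*(k + 3)*(k + 4))
(s_(k+1) − s_k) − t_k = 0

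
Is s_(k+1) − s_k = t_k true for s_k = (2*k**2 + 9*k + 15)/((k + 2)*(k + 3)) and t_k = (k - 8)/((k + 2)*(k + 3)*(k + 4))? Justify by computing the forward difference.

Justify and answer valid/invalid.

valid; difference matches t_k

s_(k+1) = (9*k + 2*(k + 1)**2 + 24)/((k + 3)*(k + 4))
s_(k+1) − s_k = (k - 8)/(k**3 + 9*k**2 + 26*k + 24)
(s_(k+1) − s_k) − t_k = 0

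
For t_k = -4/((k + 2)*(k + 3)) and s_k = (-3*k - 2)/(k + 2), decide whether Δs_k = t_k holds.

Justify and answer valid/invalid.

s_(k+1) = (-3*k - 5)/(k + 3)
s_(k+1) − s_k = -4/(k**2 + 5*k + 6)
(s_(k+1) − s_k) − t_k = 0

valid (s_(k+1) − s_k reduces to t_k)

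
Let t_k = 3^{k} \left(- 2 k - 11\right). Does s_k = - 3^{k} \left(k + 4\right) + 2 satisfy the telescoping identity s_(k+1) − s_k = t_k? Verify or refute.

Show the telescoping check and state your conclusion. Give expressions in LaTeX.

valid; difference matches t_k

s_(k+1) = -3*3**k*(k + 5) + 2
s_(k+1) − s_k = 3**k*(-2*k - 11)
(s_(k+1) − s_k) − t_k = 0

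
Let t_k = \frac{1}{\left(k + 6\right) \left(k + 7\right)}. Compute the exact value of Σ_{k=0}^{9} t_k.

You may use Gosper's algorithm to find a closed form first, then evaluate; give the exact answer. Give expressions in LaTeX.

Σ = 5/48

r(k) = (k + 6)/(k + 8) after simplifying.
Normal form (A,B,C) = (k + 6, k + 8, 1).
Set up (k + 6)·f(k+1) − (k + 7)·f(k) − (1) = 0.
Bound: deg f ≤ 1.
Solving with deg f ≤ 1: f(k) = k/6.
Get s_k = R·t_k = k/(6*(k + 6)) with R(k) = B(k−1)f(k)/C(k) = k*(k + 7)/6.
Check: Δs_k = 1/(k**2 + 13*k + 42). ✓
Evaluate s at k=10 and k=0: 5/48 and 0; difference 5/48.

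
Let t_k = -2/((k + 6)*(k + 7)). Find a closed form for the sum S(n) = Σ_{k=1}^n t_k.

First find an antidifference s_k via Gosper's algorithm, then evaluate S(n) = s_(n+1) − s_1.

Step 1: r(k) = (k + 6)/(k + 8).
Gosper form: A/B · C(k+1)/C(k) with A=k + 6, B=k + 8, C=1.
Need (k + 6)·f(k+1) − (k + 7)·f(k) = 1.
deg f ≤ 1 (via 1,1,0).
Match coefficients ⇒ f(k) = k/6.
R(k) = B(k−1)·f(k)/C(k) = k*(k + 7)/6; s_k = R·t_k = -k/(3*k + 18).
Δs = -2/(k**2 + 13*k + 42), as required.
Telescope: S(n) = s_(n+1) − s_(1) = (-n - 1)/(3*(n + 7)) − (-1/21) = -2*n/(7*n + 49).

S(n) = -2*n/(7*n + 49)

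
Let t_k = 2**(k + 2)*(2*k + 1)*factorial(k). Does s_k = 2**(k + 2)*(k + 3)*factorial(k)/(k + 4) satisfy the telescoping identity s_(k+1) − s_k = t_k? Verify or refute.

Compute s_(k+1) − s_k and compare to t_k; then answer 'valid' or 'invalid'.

Invalid: residual -2**(k + 2)*(2*k**2 + 9*k + 3)*factorial(k)/((k + 4)*(k + 5)) ≠ 0.

s_(k+1) = 2**(k + 3)*(k + 4)*factorial(k + 1)/(k + 5)
s_(k+1) − s_k = 2**(k + 2)*(2*k**3 + 17*k**2 + 40*k + 17)*factorial(k)/((k + 4)*(k + 5))
(s_(k+1) − s_k) − t_k = -2**(k + 2)*(2*k**2 + 9*k + 3)*factorial(k)/((k + 4)*(k + 5))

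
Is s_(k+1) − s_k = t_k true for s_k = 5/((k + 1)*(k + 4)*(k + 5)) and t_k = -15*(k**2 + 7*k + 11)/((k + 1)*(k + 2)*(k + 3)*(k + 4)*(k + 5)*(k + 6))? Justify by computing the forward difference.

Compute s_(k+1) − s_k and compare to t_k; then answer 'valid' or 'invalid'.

s_(k+1) = 5/((k + 2)*(k + 5)*(k + 6))
s_(k+1) − s_k = 5*(-3*k - 8)/(k**5 + 18*k**4 + 121*k**3 + 372*k**2 + 508*k + 240)
(s_(k+1) − s_k) − t_k = 5*(4*k + 9)/(k**6 + 21*k**5 + 175*k**4 + 735*k**3 + 1624*k**2 + 1764*k + 720)

Invalid: residual 5*(4*k + 9)/(k**6 + 21*k**5 + 175*k**4 + 735*k**3 + 1624*k**2 + 1764*k + 720) ≠ 0.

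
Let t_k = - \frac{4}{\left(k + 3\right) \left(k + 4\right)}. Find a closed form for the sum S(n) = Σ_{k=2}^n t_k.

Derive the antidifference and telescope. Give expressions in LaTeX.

Step 1: r(k) = (k + 3)/(k + 5).
Factor: A=k + 3; B=k + 5; C=1.
Solve (k + 3)·f(k+1) − (k + 4)·f(k) = 1.
Bound: deg f ≤ 1.
Match coefficients ⇒ f(k) = k/3.
Get s_k = R·t_k = -4*k/(3*k + 9) with R(k) = B(k−1)f(k)/C(k) = k*(k + 4)/3.
s_(k+1) − s_k = -4/(k**2 + 7*k + 12) = t_k.
Telescope: S(n) = s_(n+1) − s_(2) = 4*(-n - 1)/(3*(n + 4)) − (-8/15) = 4*(1 - n)/(5*(n + 4)).

S(n) = \frac{4 \left(1 - n\right)}{5 \left(n + 4\right)}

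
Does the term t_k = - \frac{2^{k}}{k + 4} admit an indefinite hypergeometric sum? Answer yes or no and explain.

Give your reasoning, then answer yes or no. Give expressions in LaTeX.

The ratio is 2*(k + 4)/(k + 5).
Gosper form: A/B · C(k+1)/C(k) with A=2*k + 8, B=k + 5, C=1.
Need (2*k + 8)·f(k+1) − (k + 4)·f(k) = 1.
d = -1 from the (1,1,0) case.
Negative degree bound (-1): no f exists, t_k not Gosper-summable.

No — negative degree bound, so no certificate f.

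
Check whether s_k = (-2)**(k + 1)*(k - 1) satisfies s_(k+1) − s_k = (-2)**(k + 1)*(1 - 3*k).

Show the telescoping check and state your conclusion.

s_(k+1) = (-2)**(k + 2)*k
s_(k+1) − s_k = (-2)**(k + 1)*(1 - 3*k)
(s_(k+1) − s_k) − t_k = 0

Valid: the claim telescopes to t_k.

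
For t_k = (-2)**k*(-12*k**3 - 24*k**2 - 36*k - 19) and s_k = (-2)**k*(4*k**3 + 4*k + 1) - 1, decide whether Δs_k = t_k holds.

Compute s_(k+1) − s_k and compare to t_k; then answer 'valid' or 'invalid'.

valid (s_(k+1) − s_k reduces to t_k)

s_(k+1) = (-2)**(k + 1)*(4*k + 4*(k + 1)**3 + 5) - 1
s_(k+1) − s_k = (-2)**k*(-12*k**3 - 24*k**2 - 36*k - 19)
(s_(k+1) − s_k) − t_k = 0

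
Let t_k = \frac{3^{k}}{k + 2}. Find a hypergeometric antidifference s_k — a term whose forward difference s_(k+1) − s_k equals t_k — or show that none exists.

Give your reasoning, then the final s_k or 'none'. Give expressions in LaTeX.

not Gosper-summable; s_k does not exist

Ratio r(k) = 3*(k + 2)/(k + 3).
So A=3*k + 6 and B=k + 3, with C=1.
Key eq: (3*k + 6)·f(k+1) = (k + 2)·f(k) + (1).
From deg A=1, deg B=1, deg C=0: d=-1.
deg f ≤ -1 is impossible — no certificate.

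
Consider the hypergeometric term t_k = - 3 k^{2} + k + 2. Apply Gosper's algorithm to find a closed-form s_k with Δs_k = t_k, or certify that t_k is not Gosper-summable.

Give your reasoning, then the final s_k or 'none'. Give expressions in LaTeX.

s_k = k \left(- k^{2} + 2 k + 1\right)

The ratio is k*(3*k + 5)/(3*k**2 - k - 2).
Take A(k)=1, B(k)=1, C(k)=k**2 - k/3 - 2/3.
Key eq: (1)·f(k+1) = (1)·f(k) + (k**2 - k/3 - 2/3).
deg f ≤ 3 (via 0,0,2).
Coefficient equations give f(k) = k*(k**2 - 2*k - 1)/3.
So s_k = (B(k−1)f/C)·t_k = (k*(k**2 - 2*k - 1)/((k - 1)*(3*k + 2)))·t_k = k*(-k**2 + 2*k + 1).
Δs = -3*k**2 + k + 2, as required.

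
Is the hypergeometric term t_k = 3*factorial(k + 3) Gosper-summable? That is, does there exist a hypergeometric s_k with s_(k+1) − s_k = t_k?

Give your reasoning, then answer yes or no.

No — negative degree bound, so no certificate f.

t_(k+1)/t_k = k + 4.
Gosper form: A/B · C(k+1)/C(k) with A=k + 4, B=1, C=1.
Need (k + 4)·f(k+1) − (1)·f(k) = 1.
d = -1 from the (1,0,0) case.
Bound -1 < 0, so the key equation has no polynomial solution.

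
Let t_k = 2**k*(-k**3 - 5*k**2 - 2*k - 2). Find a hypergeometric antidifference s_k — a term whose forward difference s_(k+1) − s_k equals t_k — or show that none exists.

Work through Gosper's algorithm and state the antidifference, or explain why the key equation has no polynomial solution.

The ratio is 2*(k**3 + 8*k**2 + 15*k + 10)/(k**3 + 5*k**2 + 2*k + 2).
Gosper form: A/B · C(k+1)/C(k) with A=2, B=1, C=k**3 + 5*k**2 + 2*k + 2.
Key eq: (2)·f(k+1) = (1)·f(k) + (k**3 + 5*k**2 + 2*k + 2).
Bound: deg f ≤ 3.
Match coefficients ⇒ f(k) = (k + 1)*(k**2 - 2*k + 2).
Get s_k = R·t_k = 2**k*(-k**3 + k**2 - 2) with R(k) = B(k−1)f(k)/C(k) = (k + 1)*(k**2 - 2*k + 2)/(k**3 + 5*k**2 + 2*k + 2).
s_(k+1) − s_k = 2**k*(-k**3 - 5*k**2 - 2*k - 2) = t_k.

s_k = 2**k*(-k**3 + k**2 - 2)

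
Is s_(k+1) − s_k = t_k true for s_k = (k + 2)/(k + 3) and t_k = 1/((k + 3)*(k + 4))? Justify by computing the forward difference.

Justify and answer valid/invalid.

Valid — Δs_k = t_k.

s_(k+1) = (k + 3)/(k + 4)
s_(k+1) − s_k = 1/(k**2 + 7*k + 12)
(s_(k+1) − s_k) − t_k = 0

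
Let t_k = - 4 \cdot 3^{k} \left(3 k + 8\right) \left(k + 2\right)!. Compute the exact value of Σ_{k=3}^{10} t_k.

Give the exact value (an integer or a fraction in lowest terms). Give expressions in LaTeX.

Σ = -4412392214617440

Step 1: r(k) = 3*(k + 3)*(3*k + 11)/(3*k + 8).
Factor: A=3*k + 9; B=1; C=k + 8/3.
Set up (3*k + 9)·f(k+1) − (1)·f(k) − (k + 8/3) = 0.
Degrees (1,0,1) ⇒ d ≤ 0.
A polynomial solution: f(k) = 1/3.
Then R = B(k−1)f/C = 1/(3*k + 8), so s_k = R(k)·t_k = -4*3**k*factorial(k + 2).
s_(k+1) − s_k = -4*3**k*(3*k + 8)*factorial(k + 2) = t_k.
Evaluate s at k=11 and k=3: -4412392214630400 and -12960; difference -4412392214617440.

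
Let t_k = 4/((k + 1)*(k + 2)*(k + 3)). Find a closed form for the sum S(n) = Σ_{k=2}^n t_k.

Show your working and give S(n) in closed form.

S(n) = (n**2 + 5*n - 6)/(6*(n**2 + 5*n + 6))

The ratio is (k + 1)/(k + 4).
Factor: A=k + 1; B=k + 4; C=1.
Key eq: (k + 1)·f(k+1) = (k + 3)·f(k) + (1).
Bound: deg f ≤ 2.
Solve for f: f(k) = k*(k + 3)/4 (degree 2 ≤ 2).
Certificate R = B(k−1)f/C = k*(k + 3)**2/4 gives s_k = k*(k + 3)/((k + 1)*(k + 2)).
Verify: 4/(k**3 + 6*k**2 + 11*k + 6) matches t_k.
s_(n+1) = (n**2 + 5*n + 4)/(n**2 + 5*n + 6) and s_(2) = 5/6, so S(n) = (n**2 + 5*n - 6)/(6*(n**2 + 5*n + 6)).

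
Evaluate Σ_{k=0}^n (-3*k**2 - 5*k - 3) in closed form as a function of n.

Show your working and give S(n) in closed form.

r(k) = (3*k**2 + 11*k + 11)/(3*k**2 + 5*k + 3) after simplifying.
Normal form (A,B,C) = (1, 1, k**2 + 5*k/3 + 1).
Key eq: (1)·f(k+1) = (1)·f(k) + (k**2 + 5*k/3 + 1).
deg f ≤ 3 (via 0,0,2).
Solving with deg f ≤ 3: f(k) = k*(k**2 + k + 1)/3.
Then R = B(k−1)f/C = k*(k**2 + k + 1)/(3*k**2 + 5*k + 3), so s_k = R(k)·t_k = k*(-k**2 - k - 1).
Δs = -3*k**2 - 5*k - 3, as required.
Evaluate: s_(n+1) = -n**3 - 4*n**2 - 6*n - 3; subtract s_(0) = 0 ⇒ S(n) = -n**3 - 4*n**2 - 6*n - 3.

S(n) = -n**3 - 4*n**2 - 6*n - 3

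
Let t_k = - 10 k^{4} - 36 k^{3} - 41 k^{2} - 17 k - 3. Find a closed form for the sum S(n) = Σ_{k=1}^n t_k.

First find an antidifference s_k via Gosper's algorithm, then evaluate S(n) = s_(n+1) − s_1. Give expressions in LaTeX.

S(n) = n \left(- 2 n^{4} - 14 n^{3} - 35 n^{2} - 38 n - 18\right)

Ratio r(k) = (10*k**4 + 76*k**3 + 209*k**2 + 247*k + 107)/(10*k**4 + 36*k**3 + 41*k**2 + 17*k + 3).
So A=1 and B=1, with C=k**4 + 18*k**3/5 + 41*k**2/10 + 17*k/10 + 3/10.
Set up (1)·f(k+1) − (1)·f(k) − (k**4 + 18*k**3/5 + 41*k**2/10 + 17*k/10 + 3/10) = 0.
Degrees (0,0,4) ⇒ d ≤ 5.
Solving with deg f ≤ 5: f(k) = k*(k**2 + k - 1)*(2*k**2 + 2*k - 1)/10.
Certificate R = B(k−1)f/C = k*(k**2 + k - 1)*(2*k**2 + 2*k - 1)/(10*k**4 + 36*k**3 + 41*k**2 + 17*k + 3) gives s_k = k*(-2*k**4 - 4*k**3 + k**2 + 3*k - 1).
Check: Δs_k = -10*k**4 - 36*k**3 - 41*k**2 - 17*k - 3. ✓
Σ_(k=1)^n t_k = s_(n+1) − s_(1) = (-2*n**5 - 14*n**4 - 35*n**3 - 38*n**2 - 18*n - 3) − (-3), i.e. n*(-2*n**4 - 14*n**3 - 35*n**2 - 38*n - 18).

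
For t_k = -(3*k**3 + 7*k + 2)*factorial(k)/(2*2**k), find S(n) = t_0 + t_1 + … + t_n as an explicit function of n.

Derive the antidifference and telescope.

S(n) = 2**(-n - 1)*(-2**(n + 2) - 3*n**3*factorial(n) - 6*n**2*factorial(n) - n*factorial(n) + 2*factorial(n))

Step 1: r(k) = (k + 1)*(7*k + 3*(k + 1)**3 + 9)/(2*(3*k**3 + 7*k + 2)).
Take A(k)=k/2 + 1/2, B(k)=1, C(k)=k**3 + 7*k/3 + 2/3.
Need (k/2 + 1/2)·f(k+1) − (1)·f(k) = k**3 + 7*k/3 + 2/3.
Degrees (1,0,3) ⇒ d ≤ 2.
Solve for f: f(k) = 2*(3*k**2 - 3*k - 2)/3 (degree 2 ≤ 2).
Then R = B(k−1)f/C = 2*(3*k**2 - 3*k - 2)/(3*k**3 + 7*k + 2), so s_k = R(k)·t_k = (-3*k**2 + 3*k + 2)*factorial(k)/2**k.
Check: Δs_k = -(3*k**3 + 7*k + 2)*factorial(k)/(2*2**k). ✓
Telescope: S(n) = s_(n+1) − s_(0) = -2**(-n - 1)*(3*n**2 + 3*n - 2)*factorial(n + 1) − (2) = 2**(-n - 1)*(-2**(n + 2) - 3*n**3*factorial(n) - 6*n**2*factorial(n) - n*factorial(n) + 2*factorial(n)).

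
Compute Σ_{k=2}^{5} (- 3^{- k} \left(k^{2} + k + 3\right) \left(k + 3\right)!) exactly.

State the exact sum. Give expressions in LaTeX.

Σ = -22280/3

Step 1: r(k) = (k + 4)*(k + (k + 1)**2 + 4)/(3*(k**2 + k + 3)).
A = k/3 + 4/3, B = 1, C = k**2 + k + 3.
Need (k/3 + 4/3)·f(k+1) − (1)·f(k) = k**2 + k + 3.
d = 1 from the (1,0,2) case.
Solving with deg f ≤ 1: f(k) = 3*(k - 1).
R(k) = B(k−1)·f(k)/C(k) = 3*(k - 1)/(k**2 + k + 3); s_k = R·t_k = -3**(1 - k)*(k - 1)*factorial(k + 3).
Δs = -(k**2 + k + 3)*factorial(k + 3)/3**k, as required.
Evaluate s at k=6 and k=2: -22400/3 and -40; difference -22280/3.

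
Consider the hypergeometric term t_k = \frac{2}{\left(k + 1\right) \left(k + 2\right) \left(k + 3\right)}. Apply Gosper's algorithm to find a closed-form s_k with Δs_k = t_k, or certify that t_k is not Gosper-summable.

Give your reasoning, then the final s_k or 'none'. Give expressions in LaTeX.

r(k) = (k + 1)/(k + 4) after simplifying.
Take A(k)=k + 1, B(k)=k + 4, C(k)=1.
f must satisfy (k + 1)·f(k+1) − (k + 3)·f(k) = 1.
From deg A=1, deg B=1, deg C=0: d=2.
A polynomial solution: f(k) = k*(k + 3)/4.
So s_k = (B(k−1)f/C)·t_k = (k*(k + 3)**2/4)·t_k = k*(k + 3)/(2*(k + 1)*(k + 2)).
s_(k+1) − s_k = 2/(k**3 + 6*k**2 + 11*k + 6) = t_k.

s_k = \frac{k \left(k + 3\right)}{2 \left(k + 1\right) \left(k + 2\right)}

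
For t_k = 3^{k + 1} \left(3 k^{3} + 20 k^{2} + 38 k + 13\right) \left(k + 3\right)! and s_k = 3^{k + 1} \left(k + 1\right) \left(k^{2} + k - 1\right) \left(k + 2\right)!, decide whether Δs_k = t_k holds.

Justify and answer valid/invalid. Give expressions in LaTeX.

s_(k+1) = 3**(k + 2)*(k + 2)*(k**2 + 3*k + 1)*factorial(k + 3)
s_(k+1) − s_k = 3**(k + 1)*(3*k**4 + 23*k**3 + 64*k**2 + 69*k + 19)*factorial(k + 2)
(s_(k+1) − s_k) − t_k = -6*3**k*(3*k**3 + 17*k**2 + 29*k + 10)*factorial(k + 2)

Invalid: residual - 6 \cdot 3^{k} \left(3 k^{3} + 17 k^{2} + 29 k + 10\right) \left(k + 2\right)! ≠ 0.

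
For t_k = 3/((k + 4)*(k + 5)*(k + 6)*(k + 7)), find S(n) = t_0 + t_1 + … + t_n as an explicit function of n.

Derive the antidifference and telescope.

S(n) = (n**3 + 18*n**2 + 107*n + 90)/(120*(n**3 + 18*n**2 + 107*n + 210))

The ratio is (k + 4)/(k + 8).
So A=k + 4 and B=k + 8, with C=1.
f must satisfy (k + 4)·f(k+1) − (k + 7)·f(k) = 1.
Bound: deg f ≤ 3.
Match coefficients ⇒ f(k) = k*(k**2 + 15*k + 74)/360.
Get s_k = R·t_k = k*(k**2 + 15*k + 74)/(120*(k + 4)*(k + 5)*(k + 6)) with R(k) = B(k−1)f(k)/C(k) = k*(k + 7)*(k**2 + 15*k + 74)/360.
Check: Δs_k = 3/(k**4 + 22*k**3 + 179*k**2 + 638*k + 840). ✓
Σ_(k=0)^n t_k = s_(n+1) − s_(0) = ((n**3 + 18*n**2 + 107*n + 90)/(120*(n**3 + 18*n**2 + 107*n + 210))) − (0), i.e. (n**3 + 18*n**2 + 107*n + 90)/(120*(n**3 + 18*n**2 + 107*n + 210)).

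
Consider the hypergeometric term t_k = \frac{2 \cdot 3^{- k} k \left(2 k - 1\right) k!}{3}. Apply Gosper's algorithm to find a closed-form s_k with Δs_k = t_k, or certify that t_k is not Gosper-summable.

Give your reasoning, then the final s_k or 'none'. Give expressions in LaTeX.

s_k = 2 \cdot 3^{- k} \left(2 k + 1\right) k!

Compute t_(k+1)/t_k: get (k + 1)**2*(2*k + 1)/(3*k*(2*k - 1)).
A = k/3 + 1/3, B = 1, C = k**2 - k/2.
Set up (k/3 + 1/3)·f(k+1) − (1)·f(k) − (k**2 - k/2) = 0.
d = 1 from the (1,0,2) case.
Match coefficients ⇒ f(k) = 3*(2*k + 1)/2.
Then R = B(k−1)f/C = 3*(2*k + 1)/(k*(2*k - 1)), so s_k = R(k)·t_k = 2*(2*k + 1)*factorial(k)/3**k.
s_(k+1) − s_k = 2*k*(2*k - 1)*factorial(k)/(3*3**k) = t_k.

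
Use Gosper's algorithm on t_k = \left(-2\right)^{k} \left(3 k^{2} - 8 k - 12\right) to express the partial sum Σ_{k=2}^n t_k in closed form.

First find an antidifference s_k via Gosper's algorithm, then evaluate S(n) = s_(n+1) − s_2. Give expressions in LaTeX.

S(n) = 2 \left(-2\right)^{n} n^{2} - 4 \left(-2\right)^{n} n - 10 \left(-2\right)^{n} - 24

t_(k+1)/t_k = 2*(-3*k**2 + 2*k + 17)/(3*k**2 - 8*k - 12).
Normal form (A,B,C) = (-2, 1, k**2 - 8*k/3 - 4).
Need (-2)·f(k+1) − (1)·f(k) = k**2 - 8*k/3 - 4.
Degrees (0,0,2) ⇒ d ≤ 2.
A polynomial solution: f(k) = -(k**2 - 4*k - 2)/3.
R(k) = B(k−1)·f(k)/C(k) = -(k**2 - 4*k - 2)/(3*k**2 - 8*k - 12); s_k = R·t_k = (-2)**k*(-k**2 + 4*k + 2).
s_(k+1) − s_k = (-2)**k*(3*k**2 - 8*k - 12) = t_k.
s_(n+1) = (-2)**(n + 1)*(-n**2 + 2*n + 5) and s_(2) = 24, so S(n) = 2*(-2)**n*n**2 - 4*(-2)**n*n - 10*(-2)**n - 24.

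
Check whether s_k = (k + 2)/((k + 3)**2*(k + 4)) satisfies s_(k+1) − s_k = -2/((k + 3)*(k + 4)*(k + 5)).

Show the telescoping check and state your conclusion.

s_(k+1) = (k + 3)/((k + 4)**2*(k + 5))
s_(k+1) − s_k = (-(k + 2)*(k + 4)*(k + 5) + (k + 3)**3)/((k + 3)**2*(k + 4)**2*(k + 5))
(s_(k+1) − s_k) − t_k = (3*k + 11)/(k**5 + 19*k**4 + 143*k**3 + 533*k**2 + 984*k + 720)

Invalid: residual (3*k + 11)/(k**5 + 19*k**4 + 143*k**3 + 533*k**2 + 984*k + 720) ≠ 0.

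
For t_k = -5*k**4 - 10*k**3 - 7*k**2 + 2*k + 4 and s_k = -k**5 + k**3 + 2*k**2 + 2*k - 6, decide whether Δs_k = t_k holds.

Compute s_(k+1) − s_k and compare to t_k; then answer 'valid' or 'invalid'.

Valid — Δs_k = t_k.

s_(k+1) = 2*k - (k + 1)**5 + (k + 1)**3 + 2*(k + 1)**2 - 4
s_(k+1) − s_k = -5*k**4 - 10*k**3 - 7*k**2 + 2*k + 4
(s_(k+1) − s_k) − t_k = 0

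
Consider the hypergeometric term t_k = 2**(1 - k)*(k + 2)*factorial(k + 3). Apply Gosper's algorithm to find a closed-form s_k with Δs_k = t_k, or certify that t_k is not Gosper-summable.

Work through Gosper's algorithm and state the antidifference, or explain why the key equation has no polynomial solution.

s_k = 2**(2 - k)*factorial(k + 3)

r(k) = (k + 3)*(k + 4)/(2*(k + 2)) after simplifying.
A = k/2 + 2, B = 1, C = k + 2.
Solve (k/2 + 2)·f(k+1) − (1)·f(k) = k + 2.
From deg A=1, deg B=0, deg C=1: d=0.
Coefficient equations give f(k) = 2.
Certificate R = B(k−1)f/C = 2/(k + 2) gives s_k = 2**(2 - k)*factorial(k + 3).
Verify: 2**(1 - k)*(k + 2)*factorial(k + 3) matches t_k.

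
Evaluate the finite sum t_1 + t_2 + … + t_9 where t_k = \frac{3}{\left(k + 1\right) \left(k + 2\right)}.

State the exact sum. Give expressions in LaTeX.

The ratio is (k + 1)/(k + 3).
A = k + 1, B = k + 3, C = 1.
f must satisfy (k + 1)·f(k+1) − (k + 2)·f(k) = 1.
Bound: deg f ≤ 1.
A polynomial solution: f(k) = k.
Then R = B(k−1)f/C = k*(k + 2), so s_k = R(k)·t_k = 3*k/(k + 1).
Check: Δs_k = 3/(k**2 + 3*k + 2). ✓
Evaluate s at k=10 and k=1: 30/11 and 3/2; difference 27/22.

Σ = 27/22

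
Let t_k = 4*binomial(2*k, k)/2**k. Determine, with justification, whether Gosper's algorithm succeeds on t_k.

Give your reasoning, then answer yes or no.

No — key equation has no polynomial f.

The ratio is (2*k + 1)/(k + 1).
Normal form (A,B,C) = (2*k + 1, k + 1, 1).
Key eq: (2*k + 1)·f(k+1) = (k)·f(k) + (1).
deg f ≤ -1 (via 1,1,0).
Bound -1 < 0, so the key equation has no polynomial solution.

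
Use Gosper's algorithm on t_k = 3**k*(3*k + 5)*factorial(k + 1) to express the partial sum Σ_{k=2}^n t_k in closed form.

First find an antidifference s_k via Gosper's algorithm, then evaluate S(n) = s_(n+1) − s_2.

Ratio r(k) = 3*(k + 2)*(3*k + 8)/(3*k + 5).
Take A(k)=3*k + 6, B(k)=1, C(k)=k + 5/3.
Need (3*k + 6)·f(k+1) − (1)·f(k) = k + 5/3.
deg f ≤ 0 (via 1,0,1).
Coefficient equations give f(k) = 1/3.
Get s_k = R·t_k = 3**k*factorial(k + 1) with R(k) = B(k−1)f(k)/C(k) = 1/(3*k + 5).
Check: Δs_k = 3**k*(3*k + 5)*factorial(k + 1). ✓
Telescope: S(n) = s_(n+1) − s_(2) = 3**(n + 1)*factorial(n + 2) − (54) = 3*3**n*factorial(n + 2) - 54.

S(n) = 3*3**n*factorial(n + 2) - 54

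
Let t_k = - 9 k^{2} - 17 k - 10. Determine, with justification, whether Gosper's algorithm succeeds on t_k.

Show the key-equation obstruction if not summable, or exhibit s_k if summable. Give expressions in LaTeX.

Compute t_(k+1)/t_k: get (9*k**2 + 35*k + 36)/(9*k**2 + 17*k + 10).
Gosper form: A/B · C(k+1)/C(k) with A=1, B=1, C=k**2 + 17*k/9 + 10/9.
Solve (1)·f(k+1) − (1)·f(k) = k**2 + 17*k/9 + 10/9.
Degrees (0,0,2) ⇒ d ≤ 3.
A polynomial solution: f(k) = k*(3*k**2 + 4*k + 3)/9.
Then R = B(k−1)f/C = k*(3*k**2 + 4*k + 3)/(9*k**2 + 17*k + 10), so s_k = R(k)·t_k = k*(-3*k**2 - 4*k - 3).
s_(k+1) − s_k = -9*k**2 - 17*k - 10 = t_k.

Yes. s_k = k \left(- 3 k^{2} - 4 k - 3\right).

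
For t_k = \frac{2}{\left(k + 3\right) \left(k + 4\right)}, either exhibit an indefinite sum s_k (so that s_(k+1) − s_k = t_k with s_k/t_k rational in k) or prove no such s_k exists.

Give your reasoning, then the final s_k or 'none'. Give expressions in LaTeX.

Step 1: r(k) = (k + 3)/(k + 5).
Normal form (A,B,C) = (k + 3, k + 5, 1).
f must satisfy (k + 3)·f(k+1) − (k + 4)·f(k) = 1.
d = 1 from the (1,1,0) case.
Solving with deg f ≤ 1: f(k) = k/3.
Certificate R = B(k−1)f/C = k*(k + 4)/3 gives s_k = 2*k/(3*(k + 3)).
s_(k+1) − s_k = 2/(k**2 + 7*k + 12) = t_k.

s_k = \frac{2 k}{3 \left(k + 3\right)}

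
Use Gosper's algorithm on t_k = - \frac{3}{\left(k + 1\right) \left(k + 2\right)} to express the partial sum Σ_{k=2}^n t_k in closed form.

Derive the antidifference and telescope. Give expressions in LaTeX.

r(k) = (k + 1)/(k + 3) after simplifying.
Factor: A=k + 1; B=k + 3; C=1.
f must satisfy (k + 1)·f(k+1) − (k + 2)·f(k) = 1.
deg f ≤ 1 (via 1,1,0).
Match coefficients ⇒ f(k) = k.
R(k) = B(k−1)·f(k)/C(k) = k*(k + 2); s_k = R·t_k = -3*k/(k + 1).
s_(k+1) − s_k = -3/(k**2 + 3*k + 2) = t_k.
Evaluate: s_(n+1) = 3*(-n - 1)/(n + 2); subtract s_(2) = -2 ⇒ S(n) = (1 - n)/(n + 2).

S(n) = \frac{1 - n}{n + 2}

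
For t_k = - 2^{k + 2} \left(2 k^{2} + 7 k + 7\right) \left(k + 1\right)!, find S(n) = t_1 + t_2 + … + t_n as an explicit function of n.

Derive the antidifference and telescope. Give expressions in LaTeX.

S(n) = - 8 \cdot 2^{n} n \left(n + 2\right)! - 16 \cdot 2^{n} \left(n + 2\right)! + 32

Ratio r(k) = 2*(2*k**3 + 15*k**2 + 38*k + 32)/(2*k**2 + 7*k + 7).
So A=2*k + 4 and B=1, with C=k**2 + 7*k/2 + 7/2.
f must satisfy (2*k + 4)·f(k+1) − (1)·f(k) = k**2 + 7*k/2 + 7/2.
deg f ≤ 1 (via 1,0,2).
A polynomial solution: f(k) = (k + 1)/2.
Certificate R = B(k−1)f/C = (k + 1)/(2*k**2 + 7*k + 7) gives s_k = -2**(k + 2)*(k + 1)*factorial(k + 1).
s_(k+1) − s_k = -2**(k + 2)*(2*k**2 + 7*k + 7)*factorial(k + 1) = t_k.
Σ_(k=1)^n t_k = s_(n+1) − s_(1) = (-2**(n + 3)*(n + 2)*factorial(n + 2)) − (-32), i.e. -8*2**n*n*factorial(n + 2) - 16*2**n*factorial(n + 2) + 32.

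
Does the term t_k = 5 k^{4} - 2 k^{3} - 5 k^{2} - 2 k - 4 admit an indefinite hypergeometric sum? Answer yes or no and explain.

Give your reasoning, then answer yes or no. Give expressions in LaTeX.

t_(k+1)/t_k = (5*k**4 + 18*k**3 + 19*k**2 + 2*k - 8)/(5*k**4 - 2*k**3 - 5*k**2 - 2*k - 4).
A = 1, B = 1, C = k**4 - 2*k**3/5 - k**2 - 2*k/5 - 4/5.
Solve (1)·f(k+1) − (1)·f(k) = k**4 - 2*k**3/5 - k**2 - 2*k/5 - 4/5.
d = 5 from the (0,0,4) case.
Coefficient equations give f(k) = k*(k + 1)*(k**3 - 4*k**2 + 5*k - 4)/5.
So s_k = (B(k−1)f/C)·t_k = (k*(k**3 - 4*k**2 + 5*k - 4)/(5*k**3 - 7*k**2 + 2*k - 4))·t_k = k*(k**4 - 3*k**3 + k**2 + k - 4).
s_(k+1) − s_k = 5*k**4 - 2*k**3 - 5*k**2 - 2*k - 4 = t_k.

Yes. s_k = k \left(k^{4} - 3 k^{3} + k^{2} + k - 4\right).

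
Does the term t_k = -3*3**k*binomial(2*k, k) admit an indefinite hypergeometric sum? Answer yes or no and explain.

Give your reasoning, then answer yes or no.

The ratio is 6*(2*k + 1)/(k + 1).
Factor: A=12*k + 6; B=k + 1; C=1.
Solve (12*k + 6)·f(k+1) − (k)·f(k) = 1.
From deg A=1, deg B=1, deg C=0: d=-1.
Negative degree bound (-1): no f exists, t_k not Gosper-summable.

No. Not Gosper-summable.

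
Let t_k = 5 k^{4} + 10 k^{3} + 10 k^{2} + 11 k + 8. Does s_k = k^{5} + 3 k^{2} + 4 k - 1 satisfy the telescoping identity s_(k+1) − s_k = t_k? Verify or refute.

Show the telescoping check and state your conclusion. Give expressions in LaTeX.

s_(k+1) = 4*k + (k + 1)**5 + 3*(k + 1)**2 + 3
s_(k+1) − s_k = 5*k**4 + 10*k**3 + 10*k**2 + 11*k + 8
(s_(k+1) − s_k) − t_k = 0

valid; difference matches t_k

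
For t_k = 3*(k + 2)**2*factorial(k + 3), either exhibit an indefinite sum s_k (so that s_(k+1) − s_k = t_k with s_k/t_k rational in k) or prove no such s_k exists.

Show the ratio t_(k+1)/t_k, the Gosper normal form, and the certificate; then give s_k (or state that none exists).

The ratio is (k + 3)**2*(k + 4)/(k + 2)**2.
Normal form (A,B,C) = (k + 4, 1, k**2 + 4*k + 4).
Key eq: (k + 4)·f(k+1) = (1)·f(k) + (k**2 + 4*k + 4).
Degrees (1,0,2) ⇒ d ≤ 1.
A polynomial solution: f(k) = k.
Get s_k = R·t_k = 3*k*factorial(k + 3) with R(k) = B(k−1)f(k)/C(k) = k/(k + 2)**2.
s_(k+1) − s_k = 3*(k + 2)**2*factorial(k + 3) = t_k.

s_k = 3*k*factorial(k + 3)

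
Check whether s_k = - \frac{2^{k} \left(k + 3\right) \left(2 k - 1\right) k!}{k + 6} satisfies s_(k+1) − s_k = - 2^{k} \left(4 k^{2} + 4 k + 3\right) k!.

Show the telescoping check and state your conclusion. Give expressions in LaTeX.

Invalid: residual \frac{3 \cdot 2^{k} \left(4 k^{3} + 28 k^{2} + 25 k + 19\right) k!}{\left(k + 6\right) \left(k + 7\right)} ≠ 0.

s_(k+1) = -2**(k + 1)*(k + 4)*(2*k + 1)*factorial(k + 1)/(k + 7)
s_(k+1) − s_k = -2**k*(4*k**4 + 44*k**3 + 139*k**2 + 132*k + 69)*factorial(k)/((k + 6)*(k + 7))
(s_(k+1) − s_k) − t_k = 3*2**k*(4*k**3 + 28*k**2 + 25*k + 19)*factorial(k)/((k + 6)*(k + 7))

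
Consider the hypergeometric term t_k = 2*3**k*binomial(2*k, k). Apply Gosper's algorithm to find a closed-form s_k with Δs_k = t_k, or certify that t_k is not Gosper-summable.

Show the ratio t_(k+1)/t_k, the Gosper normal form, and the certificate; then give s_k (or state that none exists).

none — t_k is not Gosper-summable

The ratio is 6*(2*k + 1)/(k + 1).
A = 12*k + 6, B = k + 1, C = 1.
Need (12*k + 6)·f(k+1) − (k)·f(k) = 1.
From deg A=1, deg B=1, deg C=0: d=-1.
Negative degree bound (-1): no f exists, t_k not Gosper-summable.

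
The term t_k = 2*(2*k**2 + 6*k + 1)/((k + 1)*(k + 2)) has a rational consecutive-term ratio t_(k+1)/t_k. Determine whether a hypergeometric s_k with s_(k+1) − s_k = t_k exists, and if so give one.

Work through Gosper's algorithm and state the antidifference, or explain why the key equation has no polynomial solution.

Compute t_(k+1)/t_k: get (k + 1)*(6*k + 2*(k + 1)**2 + 7)/((k + 3)*(2*k**2 + 6*k + 1)).
Gosper form: A/B · C(k+1)/C(k) with A=k + 1, B=k + 3, C=k**2 + 3*k + 1/2.
Set up (k + 1)·f(k+1) − (k + 2)·f(k) − (k**2 + 3*k + 1/2) = 0.
Degrees (1,1,2) ⇒ d ≤ 2.
A polynomial solution: f(k) = k*(2*k - 1)/2.
Get s_k = R·t_k = 2*k*(2*k - 1)/(k + 1) with R(k) = B(k−1)f(k)/C(k) = k*(k + 2)*(2*k - 1)/(2*k**2 + 6*k + 1).
Verify: 2*(2*k**2 + 6*k + 1)/(k**2 + 3*k + 2) matches t_k.

s_k = 2*k*(2*k - 1)/(k + 1)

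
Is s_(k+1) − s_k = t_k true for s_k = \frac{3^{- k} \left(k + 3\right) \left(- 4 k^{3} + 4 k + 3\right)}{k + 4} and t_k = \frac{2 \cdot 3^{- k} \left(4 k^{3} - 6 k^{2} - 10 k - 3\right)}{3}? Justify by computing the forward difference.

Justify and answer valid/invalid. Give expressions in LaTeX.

Invalid: residual \frac{3^{- k} \left(- 8 k^{4} - 32 k^{3} + 68 k^{2} + 98 k + 33\right)}{3 \left(k^{2} + 9 k + 20\right)} ≠ 0.

s_(k+1) = (k + 4)*(4*k - 4*(k + 1)**3 + 7)/(3*3**k*(k + 5))
s_(k+1) − s_k = (8*k**5 + 52*k**4 - 358*k**2 - 356*k - 87)/(3*3**k*(k**2 + 9*k + 20))
(s_(k+1) − s_k) − t_k = (-8*k**4 - 32*k**3 + 68*k**2 + 98*k + 33)/(3*3**k*(k**2 + 9*k + 20))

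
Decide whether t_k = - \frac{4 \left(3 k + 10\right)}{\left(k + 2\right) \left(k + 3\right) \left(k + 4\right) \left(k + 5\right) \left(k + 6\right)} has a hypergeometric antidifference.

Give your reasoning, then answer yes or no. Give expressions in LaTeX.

Ratio r(k) = (k + 2)*(3*k + 13)/((k + 7)*(3*k + 10)).
So A=k + 2 and B=k + 7, with C=k + 10/3.
Need (k + 2)·f(k+1) − (k + 6)·f(k) = k + 10/3.
Degrees (1,1,1) ⇒ d ≤ 4.
A polynomial solution: f(k) = k*(k + 3)*(k**2 + 11*k + 38)/120.
Then R = B(k−1)f/C = k*(k + 3)*(k + 6)*(k**2 + 11*k + 38)/(40*(3*k + 10)), so s_k = R(k)·t_k = k*(-k**2 - 11*k - 38)/(10*(k**3 + 11*k**2 + 38*k + 40)).
Verify: 4*(-3*k - 10)/(k**5 + 20*k**4 + 155*k**3 + 580*k**2 + 1044*k + 720) matches t_k.

Yes. s_k = \frac{k \left(- k^{2} - 11 k - 38\right)}{10 \left(k^{3} + 11 k^{2} + 38 k + 40\right)}.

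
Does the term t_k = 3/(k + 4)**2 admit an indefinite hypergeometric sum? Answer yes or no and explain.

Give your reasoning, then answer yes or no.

t_(k+1)/t_k = (k + 4)**2/(k + 5)**2.
Gosper form: A/B · C(k+1)/C(k) with A=k**2 + 8*k + 16, B=k**2 + 10*k + 25, C=1.
Key eq: (k**2 + 8*k + 16)·f(k+1) = (k**2 + 8*k + 16)·f(k) + (1).
d = 0 from the (2,2,0) case.
Generic f = c0 gives residual -1; -1 = 0 cannot hold, so t_k is not Gosper-summable.

No — key equation has no polynomial f.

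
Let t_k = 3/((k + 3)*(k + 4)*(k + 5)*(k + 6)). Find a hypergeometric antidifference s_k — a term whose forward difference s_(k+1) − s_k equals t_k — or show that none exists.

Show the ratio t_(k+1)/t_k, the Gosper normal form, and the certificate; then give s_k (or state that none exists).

s_k = k*(k**2 + 12*k + 47)/(60*(k + 3)*(k + 4)*(k + 5))

Step 1: r(k) = (k + 3)/(k + 7).
A = k + 3, B = k + 7, C = 1.
Key eq: (k + 3)·f(k+1) = (k + 6)·f(k) + (1).
deg f ≤ 3 (via 1,1,0).
Solving with deg f ≤ 3: f(k) = k*(k**2 + 12*k + 47)/180.
R(k) = B(k−1)·f(k)/C(k) = k*(k + 6)*(k**2 + 12*k + 47)/180; s_k = R·t_k = k*(k**2 + 12*k + 47)/(60*(k + 3)*(k + 4)*(k + 5)).
Δs = 3/(k**4 + 18*k**3 + 119*k**2 + 342*k + 360), as required.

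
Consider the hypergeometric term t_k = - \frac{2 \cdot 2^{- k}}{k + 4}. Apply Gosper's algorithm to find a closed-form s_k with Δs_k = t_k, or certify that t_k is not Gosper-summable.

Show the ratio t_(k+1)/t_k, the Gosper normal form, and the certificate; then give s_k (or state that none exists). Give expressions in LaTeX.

no hypergeometric antidifference exists

Compute t_(k+1)/t_k: get (k + 4)/(2*(k + 5)).
Factor: A=k/2 + 2; B=k + 5; C=1.
Need (k/2 + 2)·f(k+1) − (k + 4)·f(k) = 1.
d = -1 from the (1,1,0) case.
Bound -1 < 0, so the key equation has no polynomial solution.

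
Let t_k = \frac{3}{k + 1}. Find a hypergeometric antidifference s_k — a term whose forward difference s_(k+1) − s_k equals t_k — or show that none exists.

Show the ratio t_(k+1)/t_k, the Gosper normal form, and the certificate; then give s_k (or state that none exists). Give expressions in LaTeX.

none — t_k is not Gosper-summable

The ratio is (k + 1)/(k + 2).
Take A(k)=k + 1, B(k)=k + 2, C(k)=1.
Set up (k + 1)·f(k+1) − (k + 1)·f(k) − (1) = 0.
deg f ≤ 0 (via 1,1,0).
f = c0 ⇒ A·f(k+1) − B(k−1)·f(k) − C = -1. The system {-1 = 0} is inconsistent; no antidifference.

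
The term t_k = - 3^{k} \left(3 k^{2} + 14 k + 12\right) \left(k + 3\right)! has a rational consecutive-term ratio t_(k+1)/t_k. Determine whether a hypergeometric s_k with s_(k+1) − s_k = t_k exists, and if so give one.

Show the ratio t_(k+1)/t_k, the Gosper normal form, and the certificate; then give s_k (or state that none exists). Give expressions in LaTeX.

s_k = - 3^{k} k \left(k + 3\right)!

Compute t_(k+1)/t_k: get 3*(3*k**3 + 32*k**2 + 109*k + 116)/(3*k**2 + 14*k + 12).
Gosper form: A/B · C(k+1)/C(k) with A=3*k + 12, B=1, C=k**2 + 14*k/3 + 4.
Key eq: (3*k + 12)·f(k+1) = (1)·f(k) + (k**2 + 14*k/3 + 4).
deg f ≤ 1 (via 1,0,2).
Coefficient equations give f(k) = k/3.
So s_k = (B(k−1)f/C)·t_k = (k/(3*k**2 + 14*k + 12))·t_k = -3**k*k*factorial(k + 3).
s_(k+1) − s_k = -3**k*(3*k**2 + 14*k + 12)*factorial(k + 3) = t_k.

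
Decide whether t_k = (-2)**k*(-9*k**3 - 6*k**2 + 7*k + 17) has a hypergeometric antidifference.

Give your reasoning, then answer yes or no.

t_(k+1)/t_k = 2*(-9*k**3 - 33*k**2 - 32*k + 9)/(9*k**3 + 6*k**2 - 7*k - 17).
Gosper form: A/B · C(k+1)/C(k) with A=-2, B=1, C=k**3 + 2*k**2/3 - 7*k/9 - 17/9.
Need (-2)·f(k+1) − (1)·f(k) = k**3 + 2*k**2/3 - 7*k/9 - 17/9.
deg f ≤ 3 (via 0,0,3).
Match coefficients ⇒ f(k) = -(3*k**3 - 4*k**2 - 3*k - 3)/9.
So s_k = (B(k−1)f/C)·t_k = (-(3*k**3 - 4*k**2 - 3*k - 3)/(9*k**3 + 6*k**2 - 7*k - 17))·t_k = (-2)**k*(3*k**3 - 4*k**2 - 3*k - 3).
Check: Δs_k = (-2)**k*(-9*k**3 - 6*k**2 + 7*k + 17). ✓

Yes. s_k = (-2)**k*(3*k**3 - 4*k**2 - 3*k - 3).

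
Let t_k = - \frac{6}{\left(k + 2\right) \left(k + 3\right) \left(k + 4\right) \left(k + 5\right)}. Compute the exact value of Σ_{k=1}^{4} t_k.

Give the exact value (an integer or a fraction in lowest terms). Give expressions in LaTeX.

Step 1: r(k) = (k + 2)/(k + 6).
Normal form (A,B,C) = (k + 2, k + 6, 1).
Key eq: (k + 2)·f(k+1) = (k + 5)·f(k) + (1).
d = 3 from the (1,1,0) case.
Coefficient equations give f(k) = k*(k**2 + 9*k + 26)/72.
So s_k = (B(k−1)f/C)·t_k = (k*(k + 5)*(k**2 + 9*k + 26)/72)·t_k = k*(-k**2 - 9*k - 26)/(12*(k + 2)*(k + 3)*(k + 4)).
Verify: -6/(k**4 + 14*k**3 + 71*k**2 + 154*k + 120) matches t_k.
Σ_(k=1)^(4) t_k = s_(5) − s_(1) = -5/63 − (-1/20) = -37/1260.

Σ = -37/1260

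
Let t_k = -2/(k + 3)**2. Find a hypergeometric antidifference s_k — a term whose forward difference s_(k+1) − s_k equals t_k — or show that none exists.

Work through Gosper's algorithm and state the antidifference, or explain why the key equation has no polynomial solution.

none — t_k is not Gosper-summable

Ratio r(k) = (k + 3)**2/(k + 4)**2.
So A=k**2 + 6*k + 9 and B=k**2 + 8*k + 16, with C=1.
Key eq: (k**2 + 6*k + 9)·f(k+1) = (k**2 + 6*k + 9)·f(k) + (1).
Bound: deg f ≤ 0.
Write f(k) = c0. Then LHS − RHS = -1, requiring -1 = 0: contradictory. No certificate.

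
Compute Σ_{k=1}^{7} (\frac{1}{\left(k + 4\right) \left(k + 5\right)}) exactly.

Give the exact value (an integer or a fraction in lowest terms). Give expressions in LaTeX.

Compute t_(k+1)/t_k: get (k + 4)/(k + 6).
Normal form (A,B,C) = (k + 4, k + 6, 1).
Set up (k + 4)·f(k+1) − (k + 5)·f(k) − (1) = 0.
Degrees (1,1,0) ⇒ d ≤ 1.
Solve for f: f(k) = k/4 (degree 1 ≤ 1).
Certificate R = B(k−1)f/C = k*(k + 5)/4 gives s_k = k/(4*(k + 4)).
Verify: 1/(k**2 + 9*k + 20) matches t_k.
Telescoping: Σ = s_(8) − s_(1) = 1/6 − (1/20) = 7/60.

Σ = 7/60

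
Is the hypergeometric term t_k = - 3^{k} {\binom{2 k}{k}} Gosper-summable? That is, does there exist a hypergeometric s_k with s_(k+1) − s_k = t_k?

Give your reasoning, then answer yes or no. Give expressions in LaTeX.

No; the degree bound rules out any f.

r(k) = 6*(2*k + 1)/(k + 1) after simplifying.
Factor: A=12*k + 6; B=k + 1; C=1.
Set up (12*k + 6)·f(k+1) − (k)·f(k) − (1) = 0.
d = -1 from the (1,1,0) case.
Negative degree bound (-1): no f exists, t_k not Gosper-summable.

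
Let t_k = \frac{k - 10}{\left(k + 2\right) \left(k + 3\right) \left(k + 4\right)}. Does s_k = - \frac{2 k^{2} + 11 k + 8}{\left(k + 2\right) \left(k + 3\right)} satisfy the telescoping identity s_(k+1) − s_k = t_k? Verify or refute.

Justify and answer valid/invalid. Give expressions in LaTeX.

Valid: the claim telescopes to t_k.

s_(k+1) = (-11*k - 2*(k + 1)**2 - 19)/((k + 3)*(k + 4))
s_(k+1) − s_k = (k - 10)/(k**3 + 9*k**2 + 26*k + 24)
(s_(k+1) − s_k) − t_k = 0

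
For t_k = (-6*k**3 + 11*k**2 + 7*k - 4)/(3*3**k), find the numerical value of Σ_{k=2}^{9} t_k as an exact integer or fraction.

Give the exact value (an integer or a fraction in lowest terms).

t_(k+1)/t_k = (6*k**3 + 7*k**2 - 11*k - 8)/(3*(6*k**3 - 11*k**2 - 7*k + 4)).
Gosper form: A/B · C(k+1)/C(k) with A=1/3, B=1, C=k**3 - 11*k**2/6 - 7*k/6 + 2/3.
Set up (1/3)·f(k+1) − (1)·f(k) − (k**3 - 11*k**2/6 - 7*k/6 + 2/3) = 0.
Degrees (0,0,3) ⇒ d ≤ 3.
Solving with deg f ≤ 3: f(k) = -(3*k**3 - k**2 + 3)/2.
Get s_k = R·t_k = (3*k**3 - k**2 + 3)/3**k with R(k) = B(k−1)f(k)/C(k) = -3*(3*k**3 - k**2 + 3)/(6*k**3 - 11*k**2 - 7*k + 4).
Verify: (-6*k**3 + 11*k**2 + 7*k - 4)/(3*3**k) matches t_k.
Sum = s_(10) − s_(2); s_(10) = 2903/59049, s_(2) = 23/9 ⇒ -148000/59049.

Σ = -148000/59049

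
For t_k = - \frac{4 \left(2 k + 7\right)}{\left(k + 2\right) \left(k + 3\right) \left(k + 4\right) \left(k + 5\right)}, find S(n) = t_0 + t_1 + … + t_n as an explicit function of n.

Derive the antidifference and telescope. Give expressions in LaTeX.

Ratio r(k) = (k + 2)*(2*k + 9)/((k + 6)*(2*k + 7)).
Factor: A=k + 2; B=k + 6; C=k + 7/2.
Need (k + 2)·f(k+1) − (k + 5)·f(k) = k + 7/2.
d = 3 from the (1,1,1) case.
Match coefficients ⇒ f(k) = k*(k + 3)*(k + 6)/16.
Get s_k = R·t_k = k*(-k - 6)/(2*(k**2 + 6*k + 8)) with R(k) = B(k−1)f(k)/C(k) = k*(k + 3)*(k + 5)*(k + 6)/(8*(2*k + 7)).
Check: Δs_k = 4*(-2*k - 7)/(k**4 + 14*k**3 + 71*k**2 + 154*k + 120). ✓
s_(n+1) = (-n**2 - 8*n - 7)/(2*(n**2 + 8*n + 15)) and s_(0) = 0, so S(n) = (-n**2 - 8*n - 7)/(2*(n**2 + 8*n + 15)).

S(n) = \frac{- n^{2} - 8 n - 7}{2 \left(n^{2} + 8 n + 15\right)}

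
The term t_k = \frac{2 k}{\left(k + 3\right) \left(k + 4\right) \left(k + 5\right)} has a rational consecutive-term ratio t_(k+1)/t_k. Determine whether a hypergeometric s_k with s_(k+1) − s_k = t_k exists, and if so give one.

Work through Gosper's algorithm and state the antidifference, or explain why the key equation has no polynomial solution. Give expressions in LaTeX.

s_k = \frac{k \left(k - 1\right)}{4 \left(k + 3\right) \left(k + 4\right)}

r(k) = (k + 1)*(k + 3)/(k*(k + 6)) after simplifying.
Take A(k)=k + 3, B(k)=k + 6, C(k)=k.
Solve (k + 3)·f(k+1) − (k + 5)·f(k) = k.
d = 2 from the (1,1,1) case.
Coefficient equations give f(k) = k*(k - 1)/8.
Then R = B(k−1)f/C = (k - 1)*(k + 5)/8, so s_k = R(k)·t_k = k*(k - 1)/(4*(k + 3)*(k + 4)).
Δs = 2*k/(k**3 + 12*k**2 + 47*k + 60), as required.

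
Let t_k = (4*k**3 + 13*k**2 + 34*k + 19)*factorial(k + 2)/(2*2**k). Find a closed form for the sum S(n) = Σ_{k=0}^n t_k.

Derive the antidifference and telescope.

S(n) = 2**(-n - 1)*(-2**(n + 4) + 4*n**5*factorial(n) + 33*n**4*factorial(n) + 107*n**3*factorial(n) + 177*n**2*factorial(n) + 153*n*factorial(n) + 54*factorial(n))

t_(k+1)/t_k = (4*k**4 + 37*k**3 + 147*k**2 + 286*k + 210)/(2*(4*k**3 + 13*k**2 + 34*k + 19)).
Take A(k)=k/2 + 3/2, B(k)=1, C(k)=k**3 + 13*k**2/4 + 17*k/2 + 19/4.
Key eq: (k/2 + 3/2)·f(k+1) = (1)·f(k) + (k**3 + 13*k**2/4 + 17*k/2 + 19/4).
d = 2 from the (1,0,3) case.
Solving with deg f ≤ 2: f(k) = (4*k**2 + k + 4)/2.
Certificate R = B(k−1)f/C = 2*(4*k**2 + k + 4)/(4*k**3 + 13*k**2 + 34*k + 19) gives s_k = (4*k**2 + k + 4)*factorial(k + 2)/2**k.
Δs = (4*k**3 + 13*k**2 + 34*k + 19)*factorial(k + 2)/(2*2**k), as required.
Telescope: S(n) = s_(n+1) − s_(0) = 2**(-n - 1)*(4*n**2 + 9*n + 9)*factorial(n + 3) − (8) = 2**(-n - 1)*(-2**(n + 4) + 4*n**5*factorial(n) + 33*n**4*factorial(n) + 107*n**3*factorial(n) + 177*n**2*factorial(n) + 153*n*factorial(n) + 54*factorial(n)).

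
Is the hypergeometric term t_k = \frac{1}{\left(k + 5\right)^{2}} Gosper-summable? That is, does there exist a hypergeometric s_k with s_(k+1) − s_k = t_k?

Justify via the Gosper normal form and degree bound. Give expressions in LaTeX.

No — t_k has no hypergeometric antidifference.

The ratio is (k + 5)**2/(k + 6)**2.
So A=k**2 + 10*k + 25 and B=k**2 + 12*k + 36, with C=1.
f must satisfy (k**2 + 10*k + 25)·f(k+1) − (k**2 + 10*k + 25)·f(k) = 1.
Bound: deg f ≤ 0.
Put f(k) = c0: A·f(k+1) − B(k−1)·f(k) − C = -1; need -1 = 0 — inconsistent ⇒ no f, not summable.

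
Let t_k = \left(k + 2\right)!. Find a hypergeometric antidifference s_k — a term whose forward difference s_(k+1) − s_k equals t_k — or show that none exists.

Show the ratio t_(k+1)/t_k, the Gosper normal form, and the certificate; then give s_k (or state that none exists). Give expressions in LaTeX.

no hypergeometric antidifference exists

r(k) = k + 3 after simplifying.
Factor: A=k + 3; B=1; C=1.
Set up (k + 3)·f(k+1) − (1)·f(k) − (1) = 0.
d = -1 from the (1,0,0) case.
d = -1 < 0 ⇒ no nonzero polynomial f; not summable.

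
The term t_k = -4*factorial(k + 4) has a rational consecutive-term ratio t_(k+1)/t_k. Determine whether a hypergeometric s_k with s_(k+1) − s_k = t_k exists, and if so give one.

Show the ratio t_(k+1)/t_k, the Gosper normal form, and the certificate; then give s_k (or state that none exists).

none (Gosper's algorithm certifies no s_k)

Ratio r(k) = k + 5.
Factor: A=k + 5; B=1; C=1.
Need (k + 5)·f(k+1) − (1)·f(k) = 1.
Bound: deg f ≤ -1.
deg f ≤ -1 is impossible — no certificate.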